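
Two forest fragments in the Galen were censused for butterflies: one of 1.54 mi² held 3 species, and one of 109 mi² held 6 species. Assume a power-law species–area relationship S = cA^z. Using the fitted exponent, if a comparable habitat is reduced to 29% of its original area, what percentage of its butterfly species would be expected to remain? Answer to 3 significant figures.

81.8%

z = ln(6/3) / ln(109/1.54) = 0.6931 / 4.2596 = 0.1627
S_new/S_old = (A_new/A_old)^z = 0.29^0.1627 = exp(0.1627 × -1.2379) = 0.8176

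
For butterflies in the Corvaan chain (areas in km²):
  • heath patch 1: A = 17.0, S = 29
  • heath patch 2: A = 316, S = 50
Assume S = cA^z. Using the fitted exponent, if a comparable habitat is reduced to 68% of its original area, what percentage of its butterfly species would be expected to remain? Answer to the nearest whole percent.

93%

z = ln(50/29) / ln(316/17) = 0.5447 / 2.9225 = 0.1864
S_new/S_old = (A_new/A_old)^z = 0.68^0.1864 = exp(0.1864 × -0.3857) = 0.9306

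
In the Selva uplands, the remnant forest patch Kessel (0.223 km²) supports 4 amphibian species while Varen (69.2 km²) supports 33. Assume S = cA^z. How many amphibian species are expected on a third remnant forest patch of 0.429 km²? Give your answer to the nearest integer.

z = ln(33/4) / ln(69.2/0.223) = 2.1102 / 5.7376 = 0.3678
c = 4 / 0.223^0.3678 = 4 / 0.5759 = 6.946
S₃ = 6.946 × 0.429^0.3678 = 6.946 × 0.7325 ≈ 5.088

5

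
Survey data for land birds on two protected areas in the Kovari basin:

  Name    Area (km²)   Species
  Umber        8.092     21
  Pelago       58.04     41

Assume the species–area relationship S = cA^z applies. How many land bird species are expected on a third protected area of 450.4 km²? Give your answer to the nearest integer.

z = ln(41/21) / ln(58.04/8.092) = 0.6690 / 1.9703 = 0.3396
c = 21 / 8.092^0.3396 = 21 / 2.034 = 10.32
S₃ = 10.32 × 450.4^0.3396 = 10.32 × 7.963 ≈ 82.22

82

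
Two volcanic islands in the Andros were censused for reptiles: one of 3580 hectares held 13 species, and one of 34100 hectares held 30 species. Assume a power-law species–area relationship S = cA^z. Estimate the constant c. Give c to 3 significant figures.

z = ln(S₂/S₁) / ln(A₂/A₁) = ln(30/13) / ln(34100/3580) = 0.8362 / 2.2539 = 0.3710
c = S₁ / A₁^z = 13 / 3580^0.3710 = 13 / 20.82 = 0.6243

0.624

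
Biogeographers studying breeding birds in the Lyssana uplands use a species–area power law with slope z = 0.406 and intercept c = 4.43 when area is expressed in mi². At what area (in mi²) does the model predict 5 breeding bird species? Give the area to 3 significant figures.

1.35 mi²

5 = 4.43 × A^0.406  ⇒  A^0.406 = 5/4.43 = 1.129
ln A = ln(1.129) / 0.406 = 0.1210 / 0.406 = 0.2981
A = e^0.2981 ≈ 1.347 mi²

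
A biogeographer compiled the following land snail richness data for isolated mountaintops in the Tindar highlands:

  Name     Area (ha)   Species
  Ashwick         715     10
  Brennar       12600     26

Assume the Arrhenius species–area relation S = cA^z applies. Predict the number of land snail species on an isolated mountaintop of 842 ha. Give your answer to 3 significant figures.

z = ln(26/10) / ln(12600/715) = 0.9555 / 2.8692 = 0.3330
c = 10 / 715^0.3330 = 10 / 8.924 = 1.121
S₃ = 1.121 × 842^0.3330 = 1.121 × 9.423 ≈ 10.56

10.6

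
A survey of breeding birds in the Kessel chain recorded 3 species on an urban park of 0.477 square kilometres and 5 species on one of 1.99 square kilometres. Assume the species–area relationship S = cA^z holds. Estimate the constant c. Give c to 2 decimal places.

3.91

z = ln(S₂/S₁) / ln(A₂/A₁) = ln(5/3) / ln(1.99/0.477) = 0.5108 / 1.4284 = 0.3576
c = S₁ / A₁^z = 3 / 0.477^0.3576 = 3 / 0.7674 = 3.909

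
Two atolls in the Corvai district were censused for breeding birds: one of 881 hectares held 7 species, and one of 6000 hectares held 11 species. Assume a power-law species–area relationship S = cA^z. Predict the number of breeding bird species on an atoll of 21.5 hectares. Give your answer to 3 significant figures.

2.92

z = ln(11/7) / ln(6000/881) = 0.4520 / 1.9185 = 0.2356
c = 7 / 881^0.2356 = 7 / 4.941 = 1.417
S₃ = 1.417 × 21.5^0.2356 = 1.417 × 2.06 ≈ 2.919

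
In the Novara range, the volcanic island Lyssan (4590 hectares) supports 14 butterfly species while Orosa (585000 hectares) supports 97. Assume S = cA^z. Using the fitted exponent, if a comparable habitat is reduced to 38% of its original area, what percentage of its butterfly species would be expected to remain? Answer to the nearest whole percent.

68%

z = ln(97/14) / ln(585000/4590) = 1.9357 / 4.8477 = 0.3993
S_new/S_old = (A_new/A_old)^z = 0.38^0.3993 = exp(0.3993 × -0.9676) = 0.6795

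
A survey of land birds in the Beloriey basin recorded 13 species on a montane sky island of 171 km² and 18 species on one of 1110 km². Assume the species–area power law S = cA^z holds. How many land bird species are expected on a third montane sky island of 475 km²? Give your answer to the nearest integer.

z = ln(18/13) / ln(1110/171) = 0.3254 / 1.8705 = 0.1740
c = 13 / 171^0.1740 = 13 / 2.446 = 5.314
S₃ = 5.314 × 475^0.1740 = 5.314 × 2.922 ≈ 15.53

16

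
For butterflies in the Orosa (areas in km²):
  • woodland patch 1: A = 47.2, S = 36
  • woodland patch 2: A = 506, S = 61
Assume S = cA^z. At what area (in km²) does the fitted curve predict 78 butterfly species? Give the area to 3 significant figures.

z = ln(61/36) / ln(506/47.2) = 0.5274 / 2.3721 = 0.2223
c = 36 / 47.2^0.2223 = 36 / 2.356 = 15.28
A = (78/15.28)^(1/0.2223) ⇒ ln A = ln(5.104)/0.2223 = 7.3323
A = e^7.3323 ≈ 1529 km²

1530 km²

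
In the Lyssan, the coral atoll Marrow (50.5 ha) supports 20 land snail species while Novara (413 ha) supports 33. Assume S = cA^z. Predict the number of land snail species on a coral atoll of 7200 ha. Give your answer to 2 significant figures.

65

z = ln(33/20) / ln(413/50.5) = 0.5008 / 2.1015 = 0.2383
c = 20 / 50.5^0.2383 = 20 / 2.546 = 7.855
S₃ = 7.855 × 7200^0.2383 = 7.855 × 8.302 ≈ 65.21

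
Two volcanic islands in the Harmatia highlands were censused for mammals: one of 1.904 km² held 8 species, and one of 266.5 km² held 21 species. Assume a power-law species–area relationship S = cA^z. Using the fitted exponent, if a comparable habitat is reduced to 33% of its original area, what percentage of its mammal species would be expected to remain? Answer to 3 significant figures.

80.5%

z = ln(21/8) / ln(266.5/1.904) = 0.9651 / 4.9414 = 0.1953
S_new/S_old = (A_new/A_old)^z = 0.33^0.1953 = exp(0.1953 × -1.1087) = 0.8053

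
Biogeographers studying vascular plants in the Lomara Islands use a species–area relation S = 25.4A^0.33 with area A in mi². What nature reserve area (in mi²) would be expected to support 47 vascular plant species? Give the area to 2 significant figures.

47 = 25.4 × A^0.33  ⇒  A^0.33 = 47/25.4 = 1.85
ln A = ln(1.85) / 0.33 = 0.6154 / 0.33 = 1.8648
A = e^1.8648 ≈ 6.455 mi²

6.5 mi²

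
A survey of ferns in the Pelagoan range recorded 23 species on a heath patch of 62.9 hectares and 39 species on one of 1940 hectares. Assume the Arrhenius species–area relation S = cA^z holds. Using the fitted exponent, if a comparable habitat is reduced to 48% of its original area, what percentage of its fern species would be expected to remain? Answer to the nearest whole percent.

z = ln(39/23) / ln(1940/62.9) = 0.5281 / 3.4289 = 0.1540
S_new/S_old = (A_new/A_old)^z = 0.48^0.1540 = exp(0.1540 × -0.7340) = 0.8931

89%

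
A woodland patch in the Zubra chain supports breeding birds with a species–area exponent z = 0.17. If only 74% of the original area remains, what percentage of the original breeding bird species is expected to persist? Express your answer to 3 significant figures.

95.0%

S_new/S_old = (A_new/A_old)^z = 0.74^0.17
= exp(0.17 × ln 0.74) = exp(0.17 × -0.3011) = exp(-0.0512) ≈ 0.9501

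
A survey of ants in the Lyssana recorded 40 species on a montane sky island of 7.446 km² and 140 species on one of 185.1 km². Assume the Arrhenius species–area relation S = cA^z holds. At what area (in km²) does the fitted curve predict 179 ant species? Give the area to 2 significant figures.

z = ln(140/40) / ln(185.1/7.446) = 1.2528 / 3.2132 = 0.3899
c = 40 / 7.446^0.3899 = 40 / 2.187 = 18.29
A = (179/18.29)^(1/0.3899) ⇒ ln A = ln(9.789)/0.3899 = 5.8512
A = e^5.8512 ≈ 347.7 km²

350 km²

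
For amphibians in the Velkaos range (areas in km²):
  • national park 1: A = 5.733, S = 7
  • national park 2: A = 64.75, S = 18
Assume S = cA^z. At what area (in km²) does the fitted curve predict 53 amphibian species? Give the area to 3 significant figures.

1040 km²

z = ln(18/7) / ln(64.75/5.733) = 0.9445 / 2.4243 = 0.3896
c = 7 / 5.733^0.3896 = 7 / 1.974 = 3.545
A = (53/3.545)^(1/0.3896) ⇒ ln A = ln(14.95)/0.3896 = 6.9425
A = e^6.9425 ≈ 1035 km²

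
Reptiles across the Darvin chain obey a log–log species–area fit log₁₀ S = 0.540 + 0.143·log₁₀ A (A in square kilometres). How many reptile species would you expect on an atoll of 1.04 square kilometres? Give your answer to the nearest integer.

S = 3.467 × 1.04^0.143
ln S = ln 3.467 + 0.143 × ln 1.04 = 1.2434 + 0.143 × 0.0392 = 1.2490
S = e^1.2490 ≈ 3.487

3 species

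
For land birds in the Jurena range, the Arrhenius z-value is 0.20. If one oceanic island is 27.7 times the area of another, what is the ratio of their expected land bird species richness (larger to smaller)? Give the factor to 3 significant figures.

1.94

S₂/S₁ = (A₂/A₁)^z = 27.7^0.2
ln(S₂/S₁) = 0.2 × ln 27.7 = 0.2 × 3.3214 = 0.6643
S₂/S₁ = e^0.6643 ≈ 1.943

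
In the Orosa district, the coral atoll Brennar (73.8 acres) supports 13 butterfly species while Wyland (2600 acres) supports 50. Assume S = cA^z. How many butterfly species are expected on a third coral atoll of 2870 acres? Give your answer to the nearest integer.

z = ln(50/13) / ln(2600/73.8) = 1.3471 / 3.5619 = 0.3782
c = 13 / 73.8^0.3782 = 13 / 5.087 = 2.555
S₃ = 2.555 × 2870^0.3782 = 2.555 × 20.31 ≈ 51.9

52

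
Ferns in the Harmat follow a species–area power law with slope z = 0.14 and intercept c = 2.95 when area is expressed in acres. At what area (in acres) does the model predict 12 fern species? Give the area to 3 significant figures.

12 = 2.95 × A^0.14  ⇒  A^0.14 = 12/2.95 = 4.068
ln A = ln(4.068) / 0.14 = 1.4031 / 0.14 = 10.0222
A = e^10.0222 ≈ 22520 acres

22500 acres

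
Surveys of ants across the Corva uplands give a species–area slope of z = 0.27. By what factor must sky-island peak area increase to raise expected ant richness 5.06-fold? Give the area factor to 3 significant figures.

(A₂/A₁)^0.27 = 5.06, so A₂/A₁ = 5.06^(1/0.27) = 5.06^3.704
ln(A₂/A₁) = ln 5.06 / 0.27 = 1.6214 / 0.27 = 6.0051
A₂/A₁ = e^6.0051 ≈ 405.5

405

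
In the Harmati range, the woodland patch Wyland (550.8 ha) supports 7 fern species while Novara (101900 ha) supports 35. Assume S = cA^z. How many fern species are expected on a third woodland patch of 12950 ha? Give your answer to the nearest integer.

z = ln(35/7) / ln(101900/550.8) = 1.6094 / 5.2204 = 0.3083
c = 7 / 550.8^0.3083 = 7 / 6.999 = 1
S₃ = 1 × 12950^0.3083 = 1 × 18.53 ≈ 18.53

19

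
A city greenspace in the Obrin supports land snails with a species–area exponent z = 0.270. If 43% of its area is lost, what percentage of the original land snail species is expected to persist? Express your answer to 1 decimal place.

S_new/S_old = (A_new/A_old)^z = 0.57^0.27
= exp(0.27 × ln 0.57) = exp(0.27 × -0.5621) = exp(-0.1518) ≈ 0.8592

85.9%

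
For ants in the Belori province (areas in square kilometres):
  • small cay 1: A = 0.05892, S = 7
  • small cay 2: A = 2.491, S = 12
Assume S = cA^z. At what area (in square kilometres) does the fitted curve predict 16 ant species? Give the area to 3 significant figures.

z = ln(12/7) / ln(2.491/0.05892) = 0.5390 / 3.7443 = 0.1440
c = 7 / 0.05892^0.1440 = 7 / 0.6652 = 10.52
A = (16/10.52)^(1/0.1440) ⇒ ln A = ln(1.521)/0.1440 = 2.9111
A = e^2.9111 ≈ 18.38 square kilometres

18.4 square kilometres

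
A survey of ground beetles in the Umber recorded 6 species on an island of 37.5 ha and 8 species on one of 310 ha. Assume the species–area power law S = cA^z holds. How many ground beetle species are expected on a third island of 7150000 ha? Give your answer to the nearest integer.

31

z = ln(8/6) / ln(310/37.5) = 0.2877 / 2.1122 = 0.1362
c = 6 / 37.5^0.1362 = 6 / 1.638 = 3.662
S₃ = 3.662 × 7150000^0.1362 = 3.662 × 8.581 ≈ 31.43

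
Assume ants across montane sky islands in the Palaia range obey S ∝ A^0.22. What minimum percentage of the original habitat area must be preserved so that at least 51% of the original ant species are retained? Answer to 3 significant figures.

4.69%

Need (A_new/A_old)^0.22 = 0.51, so A_new/A_old = 0.51^(1/0.22) = 0.51^4.545
ln(A_new/A_old) = ln 0.51 / 0.22 = -0.6733 / 0.22 = -3.0607
A_new/A_old = e^-3.0607 ≈ 0.04686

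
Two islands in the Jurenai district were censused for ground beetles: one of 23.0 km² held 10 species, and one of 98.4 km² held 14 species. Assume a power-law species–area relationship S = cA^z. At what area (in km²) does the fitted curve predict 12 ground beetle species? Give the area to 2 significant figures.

51 km²

z = ln(14/10) / ln(98.4/23) = 0.3365 / 1.4535 = 0.2315
c = 10 / 23^0.2315 = 10 / 2.066 = 4.839
A = (12/4.839)^(1/0.2315) ⇒ ln A = ln(2.48)/0.2315 = 3.9231
A = e^3.9231 ≈ 50.56 km²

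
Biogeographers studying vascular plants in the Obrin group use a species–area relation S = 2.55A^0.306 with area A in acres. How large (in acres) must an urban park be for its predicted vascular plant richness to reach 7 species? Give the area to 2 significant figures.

7 = 2.55 × A^0.306  ⇒  A^0.306 = 7/2.55 = 2.745
ln A = ln(2.745) / 0.306 = 1.0098 / 0.306 = 3.3001
A = e^3.3001 ≈ 27.11 acres

27 acres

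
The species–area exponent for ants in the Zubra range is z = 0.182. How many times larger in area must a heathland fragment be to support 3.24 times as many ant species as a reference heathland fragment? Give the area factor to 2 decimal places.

638.55

(A₂/A₁)^0.182 = 3.24, so A₂/A₁ = 3.24^(1/0.182) = 3.24^5.495
ln(A₂/A₁) = ln 3.24 / 0.182 = 1.1756 / 0.182 = 6.4592
A₂/A₁ = e^6.4592 ≈ 638.5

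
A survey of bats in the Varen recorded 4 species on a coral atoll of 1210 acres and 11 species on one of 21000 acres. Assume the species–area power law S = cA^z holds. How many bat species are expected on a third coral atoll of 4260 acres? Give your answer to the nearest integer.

6

z = ln(11/4) / ln(21000/1210) = 1.0116 / 2.8539 = 0.3545
c = 4 / 1210^0.3545 = 4 / 12.38 = 0.3231
S₃ = 0.3231 × 4260^0.3545 = 0.3231 × 19.34 ≈ 6.249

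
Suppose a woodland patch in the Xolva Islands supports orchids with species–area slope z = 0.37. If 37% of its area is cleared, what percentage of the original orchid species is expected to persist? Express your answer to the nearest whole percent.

84%

S_new/S_old = (A_new/A_old)^z = 0.63^0.37
= exp(0.37 × ln 0.63) = exp(0.37 × -0.4620) = exp(-0.1710) ≈ 0.8429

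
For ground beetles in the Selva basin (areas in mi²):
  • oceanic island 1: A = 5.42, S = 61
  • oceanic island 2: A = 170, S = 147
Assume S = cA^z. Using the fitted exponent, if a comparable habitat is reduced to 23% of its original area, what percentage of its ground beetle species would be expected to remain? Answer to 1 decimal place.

68.7%

z = ln(147/61) / ln(170/5.42) = 0.8796 / 3.4457 = 0.2553
S_new/S_old = (A_new/A_old)^z = 0.23^0.2553 = exp(0.2553 × -1.4697) = 0.6872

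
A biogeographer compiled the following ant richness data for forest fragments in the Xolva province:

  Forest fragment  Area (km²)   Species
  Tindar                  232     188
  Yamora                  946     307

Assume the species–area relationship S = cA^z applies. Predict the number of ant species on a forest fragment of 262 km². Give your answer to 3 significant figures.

z = ln(307/188) / ln(946/232) = 0.4904 / 1.4055 = 0.3489
c = 188 / 232^0.3489 = 188 / 6.689 = 28.11
S₃ = 28.11 × 262^0.3489 = 28.11 × 6.979 ≈ 196.1

196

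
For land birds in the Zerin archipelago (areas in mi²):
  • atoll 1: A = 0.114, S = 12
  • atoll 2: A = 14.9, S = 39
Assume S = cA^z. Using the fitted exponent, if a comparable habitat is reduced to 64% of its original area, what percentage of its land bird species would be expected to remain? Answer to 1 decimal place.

z = ln(39/12) / ln(14.9/0.114) = 1.1787 / 4.8729 = 0.2419
S_new/S_old = (A_new/A_old)^z = 0.64^0.2419 = exp(0.2419 × -0.4463) = 0.8977

89.8%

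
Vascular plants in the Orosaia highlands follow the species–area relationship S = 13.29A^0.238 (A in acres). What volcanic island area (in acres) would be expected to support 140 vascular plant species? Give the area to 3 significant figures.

19800 acres

140 = 13.29 × A^0.238  ⇒  A^0.238 = 140/13.29 = 10.53
ln A = ln(10.53) / 0.238 = 2.3546 / 0.238 = 9.8934
A = e^9.8934 ≈ 19799 acres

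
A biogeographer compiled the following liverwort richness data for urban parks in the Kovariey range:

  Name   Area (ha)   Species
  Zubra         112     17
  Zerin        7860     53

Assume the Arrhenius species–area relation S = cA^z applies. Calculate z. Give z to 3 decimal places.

Taking logs: ln S = ln c + z ln A, so z = (ln S₂ − ln S₁)/(ln A₂ − ln A₁).
z = ln(53/17) / ln(7860/112) = ln(3.118) / ln(70.18) = 1.1371 / 4.2510 = 0.2675

0.267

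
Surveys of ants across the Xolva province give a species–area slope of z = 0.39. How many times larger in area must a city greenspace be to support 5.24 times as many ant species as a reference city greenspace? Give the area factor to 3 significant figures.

69.9

(A₂/A₁)^0.39 = 5.24, so A₂/A₁ = 5.24^(1/0.39) = 5.24^2.564
ln(A₂/A₁) = ln 5.24 / 0.39 = 1.6563 / 0.39 = 4.2470
A₂/A₁ = e^4.2470 ≈ 69.89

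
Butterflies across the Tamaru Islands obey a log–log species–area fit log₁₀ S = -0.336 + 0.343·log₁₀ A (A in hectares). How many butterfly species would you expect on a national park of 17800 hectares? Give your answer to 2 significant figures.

13

S = 0.4613 × 17800^0.343
ln S = ln 0.4613 + 0.343 × ln 17800 = -0.7737 + 0.343 × 9.7870 = 2.5833
S = e^2.5833 ≈ 13.24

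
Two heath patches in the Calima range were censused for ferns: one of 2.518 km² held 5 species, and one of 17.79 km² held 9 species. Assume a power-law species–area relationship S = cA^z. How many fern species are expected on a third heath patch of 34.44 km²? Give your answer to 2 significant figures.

z = ln(9/5) / ln(17.79/2.518) = 0.5878 / 1.9552 = 0.3006
c = 5 / 2.518^0.3006 = 5 / 1.32 = 3.788
S₃ = 3.788 × 34.44^0.3006 = 3.788 × 2.898 ≈ 10.98

11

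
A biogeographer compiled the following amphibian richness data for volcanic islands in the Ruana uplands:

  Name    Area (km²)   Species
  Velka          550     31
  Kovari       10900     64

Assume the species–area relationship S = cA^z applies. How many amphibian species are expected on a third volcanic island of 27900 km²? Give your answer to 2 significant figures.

80

z = ln(64/31) / ln(10900/550) = 0.7249 / 2.9866 = 0.2427
c = 31 / 550^0.2427 = 31 / 4.625 = 6.702
S₃ = 6.702 × 27900^0.2427 = 6.702 × 12 ≈ 80.4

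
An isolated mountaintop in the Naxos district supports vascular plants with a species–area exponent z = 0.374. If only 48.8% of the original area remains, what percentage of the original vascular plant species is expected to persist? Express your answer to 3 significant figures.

76.5%

S_new/S_old = (A_new/A_old)^z = 0.488^0.374
= exp(0.374 × ln 0.488) = exp(0.374 × -0.7174) = exp(-0.2683) ≈ 0.7647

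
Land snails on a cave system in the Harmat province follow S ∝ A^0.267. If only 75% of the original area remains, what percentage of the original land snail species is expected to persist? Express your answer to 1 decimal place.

S_new/S_old = (A_new/A_old)^z = 0.75^0.267
= exp(0.267 × ln 0.75) = exp(0.267 × -0.2877) = exp(-0.0768) ≈ 0.9261

92.6%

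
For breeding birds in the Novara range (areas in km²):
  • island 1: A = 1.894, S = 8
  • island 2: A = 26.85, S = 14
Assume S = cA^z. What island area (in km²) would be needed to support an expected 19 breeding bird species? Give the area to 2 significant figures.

110 km²

z = ln(14/8) / ln(26.85/1.894) = 0.5596 / 2.6516 = 0.2111
c = 8 / 1.894^0.2111 = 8 / 1.144 = 6.991
A = (19/6.991)^(1/0.2111) ⇒ ln A = ln(2.718)/0.2111 = 4.7372
A = e^4.7372 ≈ 114.1 km²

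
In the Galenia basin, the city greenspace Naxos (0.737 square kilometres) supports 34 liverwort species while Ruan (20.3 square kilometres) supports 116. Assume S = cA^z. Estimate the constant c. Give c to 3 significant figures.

38.1

z = ln(S₂/S₁) / ln(A₂/A₁) = ln(116/34) / ln(20.3/0.737) = 1.2272 / 3.3158 = 0.3701
c = S₁ / A₁^z = 34 / 0.737^0.3701 = 34 / 0.8932 = 38.07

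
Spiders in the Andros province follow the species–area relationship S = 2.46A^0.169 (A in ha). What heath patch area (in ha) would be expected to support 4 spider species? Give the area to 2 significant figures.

18 ha

4 = 2.46 × A^0.169  ⇒  A^0.169 = 4/2.46 = 1.626
ln A = ln(1.626) / 0.169 = 0.4861 / 0.169 = 2.8765
A = e^2.8765 ≈ 17.75 ha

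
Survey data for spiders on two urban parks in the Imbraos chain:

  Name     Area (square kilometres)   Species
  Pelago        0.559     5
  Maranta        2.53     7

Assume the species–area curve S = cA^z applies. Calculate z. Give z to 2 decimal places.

0.22

Taking logs: ln S = ln c + z ln A, so z = (ln S₂ − ln S₁)/(ln A₂ − ln A₁).
z = ln(7/5) / ln(2.53/0.559) = ln(1.4) / ln(4.526) = 0.3365 / 1.5098 = 0.2229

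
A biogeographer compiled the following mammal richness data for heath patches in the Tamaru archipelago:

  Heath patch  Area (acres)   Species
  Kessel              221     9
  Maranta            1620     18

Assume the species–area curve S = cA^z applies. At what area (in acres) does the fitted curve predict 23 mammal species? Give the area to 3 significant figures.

z = ln(18/9) / ln(1620/221) = 0.6931 / 1.9920 = 0.3480
c = 9 / 221^0.3480 = 9 / 6.543 = 1.376
A = (23/1.376)^(1/0.3480) ⇒ ln A = ln(16.72)/0.3480 = 8.0946
A = e^8.0946 ≈ 3277 acres

3280 acres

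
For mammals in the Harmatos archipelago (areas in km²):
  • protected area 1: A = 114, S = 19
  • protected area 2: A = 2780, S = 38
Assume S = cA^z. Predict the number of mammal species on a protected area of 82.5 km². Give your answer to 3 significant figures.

17.7

z = ln(38/19) / ln(2780/114) = 0.6931 / 3.1940 = 0.2170
c = 19 / 114^0.2170 = 19 / 2.795 = 6.798
S₃ = 6.798 × 82.5^0.2170 = 6.798 × 2.606 ≈ 17.71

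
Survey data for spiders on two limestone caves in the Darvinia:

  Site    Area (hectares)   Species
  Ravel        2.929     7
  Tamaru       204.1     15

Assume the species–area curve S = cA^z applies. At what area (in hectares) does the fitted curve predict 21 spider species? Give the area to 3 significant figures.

z = ln(15/7) / ln(204.1/2.929) = 0.7621 / 4.2439 = 0.1796
c = 7 / 2.929^0.1796 = 7 / 1.213 = 5.771
A = (21/5.771)^(1/0.1796) ⇒ ln A = ln(3.639)/0.1796 = 7.1922
A = e^7.1922 ≈ 1329 hectares

1330 hectares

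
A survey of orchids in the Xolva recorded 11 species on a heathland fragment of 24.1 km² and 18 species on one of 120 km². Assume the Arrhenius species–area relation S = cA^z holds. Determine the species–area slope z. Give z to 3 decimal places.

Taking logs: ln S = ln c + z ln A, so z = (ln S₂ − ln S₁)/(ln A₂ − ln A₁).
z = ln(18/11) / ln(120/24.1) = ln(1.636) / ln(4.979) = 0.4925 / 1.6053 = 0.3068

0.307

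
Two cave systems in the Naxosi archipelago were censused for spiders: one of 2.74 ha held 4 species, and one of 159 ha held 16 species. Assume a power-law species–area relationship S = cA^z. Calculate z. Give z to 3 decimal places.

Taking logs: ln S = ln c + z ln A, so z = (ln S₂ − ln S₁)/(ln A₂ − ln A₁).
z = ln(16/4) / ln(159/2.74) = ln(4) / ln(58.03) = 1.3863 / 4.0609 = 0.3414

0.341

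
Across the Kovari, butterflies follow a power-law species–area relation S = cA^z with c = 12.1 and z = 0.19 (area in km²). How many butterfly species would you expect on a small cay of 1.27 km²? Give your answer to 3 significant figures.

S = 12.1 × 1.27^0.19 = 12.1 × 1.046 ≈ 12.66

12.7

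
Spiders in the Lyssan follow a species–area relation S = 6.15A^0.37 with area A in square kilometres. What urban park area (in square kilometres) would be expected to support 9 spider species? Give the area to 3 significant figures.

2.80 square kilometres

9 = 6.15 × A^0.37  ⇒  A^0.37 = 9/6.15 = 1.463
ln A = ln(1.463) / 0.37 = 0.3808 / 0.37 = 1.0291
A = e^1.0291 ≈ 2.799 square kilometres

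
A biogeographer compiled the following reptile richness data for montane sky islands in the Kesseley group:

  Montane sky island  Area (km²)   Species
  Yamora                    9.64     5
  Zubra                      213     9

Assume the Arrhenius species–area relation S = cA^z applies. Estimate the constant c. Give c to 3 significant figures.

3.25

z = ln(S₂/S₁) / ln(A₂/A₁) = ln(9/5) / ln(213/9.64) = 0.5878 / 3.0954 = 0.1899
c = S₁ / A₁^z = 5 / 9.64^0.1899 = 5 / 1.538 = 3.252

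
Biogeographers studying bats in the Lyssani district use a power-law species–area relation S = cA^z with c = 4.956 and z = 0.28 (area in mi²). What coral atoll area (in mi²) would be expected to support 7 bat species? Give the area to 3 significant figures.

7 = 4.956 × A^0.28  ⇒  A^0.28 = 7/4.956 = 1.412
ln A = ln(1.412) / 0.28 = 0.3453 / 0.28 = 1.2333
A = e^1.2333 ≈ 3.432 mi²

3.43 mi²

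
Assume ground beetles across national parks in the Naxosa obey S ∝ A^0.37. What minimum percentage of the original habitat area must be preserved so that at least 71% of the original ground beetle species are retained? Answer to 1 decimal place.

39.6%

Need (A_new/A_old)^0.37 = 0.71, so A_new/A_old = 0.71^(1/0.37) = 0.71^2.703
ln(A_new/A_old) = ln 0.71 / 0.37 = -0.3425 / 0.37 = -0.9256
A_new/A_old = e^-0.9256 ≈ 0.3963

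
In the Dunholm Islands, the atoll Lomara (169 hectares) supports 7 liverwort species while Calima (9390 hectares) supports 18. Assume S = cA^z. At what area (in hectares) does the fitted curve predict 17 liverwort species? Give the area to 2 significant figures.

7400 hectares

z = ln(18/7) / ln(9390/169) = 0.9445 / 4.0175 = 0.2351
c = 7 / 169^0.2351 = 7 / 3.34 = 2.096
A = (17/2.096)^(1/0.2351) ⇒ ln A = ln(8.111)/0.2351 = 8.9043
A = e^8.9043 ≈ 7363 hectares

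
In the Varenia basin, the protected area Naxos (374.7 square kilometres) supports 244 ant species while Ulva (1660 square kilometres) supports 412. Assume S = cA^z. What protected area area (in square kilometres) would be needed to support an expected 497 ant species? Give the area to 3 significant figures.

z = ln(412/244) / ln(1660/374.7) = 0.5239 / 1.4884 = 0.3519
c = 244 / 374.7^0.3519 = 244 / 8.05 = 30.31
A = (497/30.31)^(1/0.3519) ⇒ ln A = ln(16.4)/0.3519 = 7.9475
A = e^7.9475 ≈ 2829 square kilometres

2830 square kilometres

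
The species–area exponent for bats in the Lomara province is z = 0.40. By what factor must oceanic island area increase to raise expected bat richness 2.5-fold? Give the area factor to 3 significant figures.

9.88

(A₂/A₁)^0.4 = 2.5, so A₂/A₁ = 2.5^(1/0.4) = 2.5^2.5
ln(A₂/A₁) = ln 2.5 / 0.4 = 0.9163 / 0.4 = 2.2907
A₂/A₁ = e^2.2907 ≈ 9.882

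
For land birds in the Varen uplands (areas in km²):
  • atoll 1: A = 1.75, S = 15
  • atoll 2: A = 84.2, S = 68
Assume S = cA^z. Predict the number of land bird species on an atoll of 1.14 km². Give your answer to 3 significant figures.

z = ln(68/15) / ln(84.2/1.75) = 1.5115 / 3.8736 = 0.3902
c = 15 / 1.75^0.3902 = 15 / 1.244 = 12.06
S₃ = 12.06 × 1.14^0.3902 = 12.06 × 1.052 ≈ 12.69

12.7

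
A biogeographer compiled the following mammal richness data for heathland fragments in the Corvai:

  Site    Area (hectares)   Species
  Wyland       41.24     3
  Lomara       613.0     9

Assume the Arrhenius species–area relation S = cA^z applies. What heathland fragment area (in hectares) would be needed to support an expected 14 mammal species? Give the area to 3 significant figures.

z = ln(9/3) / ln(613/41.24) = 1.0986 / 2.6990 = 0.4071
c = 3 / 41.24^0.4071 = 3 / 4.545 = 0.6601
A = (14/0.6601)^(1/0.4071) ⇒ ln A = ln(21.21)/0.4071 = 7.5038
A = e^7.5038 ≈ 1815 hectares

1810 hectares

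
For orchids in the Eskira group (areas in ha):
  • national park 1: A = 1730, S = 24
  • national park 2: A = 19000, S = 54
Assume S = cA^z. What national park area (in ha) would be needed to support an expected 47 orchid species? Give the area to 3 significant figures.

12600 ha

z = ln(54/24) / ln(19000/1730) = 0.8109 / 2.3963 = 0.3384
c = 24 / 1730^0.3384 = 24 / 12.47 = 1.925
A = (47/1.925)^(1/0.3384) ⇒ ln A = ln(24.42)/0.3384 = 9.4419
A = e^9.4419 ≈ 12606 ha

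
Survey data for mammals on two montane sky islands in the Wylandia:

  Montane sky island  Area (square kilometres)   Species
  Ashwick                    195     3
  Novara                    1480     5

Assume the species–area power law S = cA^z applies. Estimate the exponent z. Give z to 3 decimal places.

0.252

Taking logs: ln S = ln c + z ln A, so z = (ln S₂ − ln S₁)/(ln A₂ − ln A₁).
z = ln(5/3) / ln(1480/195) = ln(1.667) / ln(7.59) = 0.5108 / 2.0268 = 0.2520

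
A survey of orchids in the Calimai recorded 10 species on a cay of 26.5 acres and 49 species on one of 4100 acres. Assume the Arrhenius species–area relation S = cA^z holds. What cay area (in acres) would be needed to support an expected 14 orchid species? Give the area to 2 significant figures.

z = ln(49/10) / ln(4100/26.5) = 1.5892 / 5.0416 = 0.3152
c = 10 / 26.5^0.3152 = 10 / 2.81 = 3.559
A = (14/3.559)^(1/0.3152) ⇒ ln A = ln(3.933)/0.3152 = 4.3445
A = e^4.3445 ≈ 77.06 acres

77 acres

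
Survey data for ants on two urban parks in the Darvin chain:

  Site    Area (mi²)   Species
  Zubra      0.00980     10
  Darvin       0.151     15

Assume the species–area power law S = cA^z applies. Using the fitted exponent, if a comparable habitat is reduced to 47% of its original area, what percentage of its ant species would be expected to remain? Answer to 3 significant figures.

89.4%

z = ln(15/10) / ln(0.151/0.0098) = 0.4055 / 2.7349 = 0.1483
S_new/S_old = (A_new/A_old)^z = 0.47^0.1483 = exp(0.1483 × -0.7550) = 0.8941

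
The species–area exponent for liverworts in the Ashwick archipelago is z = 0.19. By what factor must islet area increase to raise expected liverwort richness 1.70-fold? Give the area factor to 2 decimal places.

(A₂/A₁)^0.19 = 1.7, so A₂/A₁ = 1.7^(1/0.19) = 1.7^5.263
ln(A₂/A₁) = ln 1.7 / 0.19 = 0.5306 / 0.19 = 2.7928
A₂/A₁ = e^2.7928 ≈ 16.33

16.33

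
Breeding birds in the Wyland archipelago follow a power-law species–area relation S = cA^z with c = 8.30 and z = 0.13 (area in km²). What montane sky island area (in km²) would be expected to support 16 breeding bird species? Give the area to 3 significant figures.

16 = 8.3 × A^0.13  ⇒  A^0.13 = 16/8.3 = 1.928
ln A = ln(1.928) / 0.13 = 0.6563 / 0.13 = 5.0487
A = e^5.0487 ≈ 155.8 km²

156 km²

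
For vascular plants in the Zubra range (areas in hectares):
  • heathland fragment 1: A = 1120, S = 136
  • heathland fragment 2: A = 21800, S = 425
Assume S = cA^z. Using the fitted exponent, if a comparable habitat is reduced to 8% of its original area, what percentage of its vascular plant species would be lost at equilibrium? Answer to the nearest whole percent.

62%

z = ln(425/136) / ln(21800/1120) = 1.1394 / 2.9686 = 0.3838
S_new/S_old = (A_new/A_old)^z = 0.08^0.3838 = exp(0.3838 × -2.5257) = 0.3793
Fraction lost = 1 − 0.3793 = 0.6207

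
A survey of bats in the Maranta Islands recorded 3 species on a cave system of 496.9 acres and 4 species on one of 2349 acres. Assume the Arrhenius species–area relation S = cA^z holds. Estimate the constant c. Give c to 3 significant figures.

z = ln(S₂/S₁) / ln(A₂/A₁) = ln(4/3) / ln(2349/496.9) = 0.2877 / 1.5534 = 0.1852
c = S₁ / A₁^z = 3 / 496.9^0.1852 = 3 / 3.158 = 0.9501

0.950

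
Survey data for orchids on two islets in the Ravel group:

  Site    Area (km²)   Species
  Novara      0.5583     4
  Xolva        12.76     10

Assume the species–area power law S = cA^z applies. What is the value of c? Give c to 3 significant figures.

z = ln(S₂/S₁) / ln(A₂/A₁) = ln(10/4) / ln(12.76/0.5583) = 0.9163 / 3.1292 = 0.2928
c = S₁ / A₁^z = 4 / 0.5583^0.2928 = 4 / 0.8431 = 4.744

4.74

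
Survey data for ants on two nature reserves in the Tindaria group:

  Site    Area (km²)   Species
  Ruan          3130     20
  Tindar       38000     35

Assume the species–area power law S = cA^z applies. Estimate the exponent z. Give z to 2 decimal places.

0.22

Taking logs: ln S = ln c + z ln A, so z = (ln S₂ − ln S₁)/(ln A₂ − ln A₁).
z = ln(35/20) / ln(38000/3130) = ln(1.75) / ln(12.14) = 0.5596 / 2.4966 = 0.2242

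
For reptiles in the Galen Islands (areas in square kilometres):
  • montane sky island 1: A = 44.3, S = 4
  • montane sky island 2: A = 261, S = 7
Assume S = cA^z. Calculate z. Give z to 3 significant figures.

Taking logs: ln S = ln c + z ln A, so z = (ln S₂ − ln S₁)/(ln A₂ − ln A₁).
z = ln(7/4) / ln(261/44.3) = ln(1.75) / ln(5.892) = 0.5596 / 1.7735 = 0.3155

0.316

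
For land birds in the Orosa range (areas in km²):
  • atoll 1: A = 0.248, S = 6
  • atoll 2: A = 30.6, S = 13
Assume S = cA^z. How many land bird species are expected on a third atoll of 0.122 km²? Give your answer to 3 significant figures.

5.35

z = ln(13/6) / ln(30.6/0.248) = 0.7732 / 4.8153 = 0.1606
c = 6 / 0.248^0.1606 = 6 / 0.7994 = 7.506
S₃ = 7.506 × 0.122^0.1606 = 7.506 × 0.7133 ≈ 5.354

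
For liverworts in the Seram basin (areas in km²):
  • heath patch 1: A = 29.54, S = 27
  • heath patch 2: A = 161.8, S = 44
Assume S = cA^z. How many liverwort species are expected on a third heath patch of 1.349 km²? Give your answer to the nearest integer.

11

z = ln(44/27) / ln(161.8/29.54) = 0.4884 / 1.7006 = 0.2872
c = 27 / 29.54^0.2872 = 27 / 2.644 = 10.21
S₃ = 10.21 × 1.349^0.2872 = 10.21 × 1.09 ≈ 11.13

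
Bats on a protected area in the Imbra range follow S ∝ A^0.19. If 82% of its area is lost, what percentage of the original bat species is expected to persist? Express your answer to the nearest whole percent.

S_new/S_old = (A_new/A_old)^z = 0.18^0.19
= exp(0.19 × ln 0.18) = exp(0.19 × -1.7148) = exp(-0.3258) ≈ 0.7219

72%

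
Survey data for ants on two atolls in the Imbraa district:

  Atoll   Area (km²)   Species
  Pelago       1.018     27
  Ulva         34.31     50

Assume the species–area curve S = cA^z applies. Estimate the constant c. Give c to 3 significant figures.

26.9

z = ln(S₂/S₁) / ln(A₂/A₁) = ln(50/27) / ln(34.31/1.018) = 0.6162 / 3.5176 = 0.1752
c = S₁ / A₁^z = 27 / 1.018^0.1752 = 27 / 1.003 = 26.92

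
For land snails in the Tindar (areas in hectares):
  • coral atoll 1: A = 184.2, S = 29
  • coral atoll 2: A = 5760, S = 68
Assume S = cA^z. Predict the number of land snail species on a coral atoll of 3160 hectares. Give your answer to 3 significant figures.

58.6

z = ln(68/29) / ln(5760/184.2) = 0.8522 / 3.4427 = 0.2475
c = 29 / 184.2^0.2475 = 29 / 3.637 = 7.973
S₃ = 7.973 × 3160^0.2475 = 7.973 × 7.351 ≈ 58.61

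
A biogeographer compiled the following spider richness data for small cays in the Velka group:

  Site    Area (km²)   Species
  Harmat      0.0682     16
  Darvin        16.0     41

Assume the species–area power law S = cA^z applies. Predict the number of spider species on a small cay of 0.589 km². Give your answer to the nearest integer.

z = ln(41/16) / ln(16/0.0682) = 0.9410 / 5.4579 = 0.1724
c = 16 / 0.0682^0.1724 = 16 / 0.6294 = 25.42
S₃ = 25.42 × 0.589^0.1724 = 25.42 × 0.9128 ≈ 23.2

23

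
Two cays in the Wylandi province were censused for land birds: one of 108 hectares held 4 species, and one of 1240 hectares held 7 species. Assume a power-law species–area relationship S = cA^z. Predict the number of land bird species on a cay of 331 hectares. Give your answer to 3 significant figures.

5.17

z = ln(7/4) / ln(1240/108) = 0.5596 / 2.4407 = 0.2293
c = 4 / 108^0.2293 = 4 / 2.926 = 1.367
S₃ = 1.367 × 331^0.2293 = 1.367 × 3.782 ≈ 5.171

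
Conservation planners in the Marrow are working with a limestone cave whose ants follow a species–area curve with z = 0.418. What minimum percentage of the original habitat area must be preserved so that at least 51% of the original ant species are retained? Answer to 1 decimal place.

20.0%

Need (A_new/A_old)^0.418 = 0.51, so A_new/A_old = 0.51^(1/0.418) = 0.51^2.392
ln(A_new/A_old) = ln 0.51 / 0.418 = -0.6733 / 0.418 = -1.6109
A_new/A_old = e^-1.6109 ≈ 0.1997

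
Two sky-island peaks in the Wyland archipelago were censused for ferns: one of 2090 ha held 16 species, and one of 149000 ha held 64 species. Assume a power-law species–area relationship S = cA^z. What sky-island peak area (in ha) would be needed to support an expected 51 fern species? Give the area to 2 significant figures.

z = ln(64/16) / ln(149000/2090) = 1.3863 / 4.2668 = 0.3249
c = 16 / 2090^0.3249 = 16 / 11.99 = 1.335
A = (51/1.335)^(1/0.3249) ⇒ ln A = ln(38.21)/0.3249 = 11.2129
A = e^11.2129 ≈ 74077 ha

74000 ha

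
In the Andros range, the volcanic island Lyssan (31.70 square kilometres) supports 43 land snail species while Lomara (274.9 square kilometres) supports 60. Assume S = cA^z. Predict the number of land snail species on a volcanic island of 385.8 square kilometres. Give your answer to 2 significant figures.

z = ln(60/43) / ln(274.9/31.7) = 0.3331 / 2.1601 = 0.1542
c = 43 / 31.7^0.1542 = 43 / 1.704 = 25.23
S₃ = 25.23 × 385.8^0.1542 = 25.23 × 2.505 ≈ 63.22

63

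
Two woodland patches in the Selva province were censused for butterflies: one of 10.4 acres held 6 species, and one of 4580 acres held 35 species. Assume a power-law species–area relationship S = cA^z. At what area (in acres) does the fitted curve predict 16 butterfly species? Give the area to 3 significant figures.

307 acres

z = ln(35/6) / ln(4580/10.4) = 1.7636 / 6.0876 = 0.2897
c = 6 / 10.4^0.2897 = 6 / 1.971 = 3.045
A = (16/3.045)^(1/0.2897) ⇒ ln A = ln(5.255)/0.2897 = 5.7275
A = e^5.7275 ≈ 307.2 acres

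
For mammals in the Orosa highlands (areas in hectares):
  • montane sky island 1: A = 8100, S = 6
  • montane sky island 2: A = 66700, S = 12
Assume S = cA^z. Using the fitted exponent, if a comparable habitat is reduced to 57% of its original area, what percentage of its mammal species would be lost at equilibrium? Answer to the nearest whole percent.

z = ln(12/6) / ln(66700/8100) = 0.6931 / 2.1083 = 0.3288
S_new/S_old = (A_new/A_old)^z = 0.57^0.3288 = exp(0.3288 × -0.5621) = 0.8313
Fraction lost = 1 − 0.8313 = 0.1687

17%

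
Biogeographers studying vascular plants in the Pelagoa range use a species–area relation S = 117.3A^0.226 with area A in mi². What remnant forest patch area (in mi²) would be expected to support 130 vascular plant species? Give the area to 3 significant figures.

130 = 117.3 × A^0.226  ⇒  A^0.226 = 130/117.3 = 1.108
ln A = ln(1.108) / 0.226 = 0.1028 / 0.226 = 0.4549
A = e^0.4549 ≈ 1.576 mi²

1.58 mi²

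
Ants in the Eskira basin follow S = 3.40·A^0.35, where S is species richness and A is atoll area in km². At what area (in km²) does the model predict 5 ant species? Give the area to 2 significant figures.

3.0 km²

5 = 3.4 × A^0.35  ⇒  A^0.35 = 5/3.4 = 1.471
ln A = ln(1.471) / 0.35 = 0.3857 / 0.35 = 1.1019
A = e^1.1019 ≈ 3.01 km²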